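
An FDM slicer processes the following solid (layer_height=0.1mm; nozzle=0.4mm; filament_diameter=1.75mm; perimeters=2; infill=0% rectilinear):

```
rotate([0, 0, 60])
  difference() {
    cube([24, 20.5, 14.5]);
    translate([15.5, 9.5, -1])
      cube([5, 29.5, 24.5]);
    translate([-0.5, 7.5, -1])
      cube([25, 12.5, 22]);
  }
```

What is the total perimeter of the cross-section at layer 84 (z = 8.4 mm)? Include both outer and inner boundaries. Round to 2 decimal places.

103.00 mm

At z = 8.4 mm: the cube (footprint 24×20.5) is included at this height (perimeter 89.00 mm); the 5×29.5 cube at (15.5, 9.5) contributes its full rectangle (perimeter 69.00 mm); the 25×12.5 cube at (-0.5, 7.5) contributes its full rectangle (perimeter 75.00 mm); Subtracting the remaining from the first: starting from the 24×20.5 cube, the 5×29.5 cube at (15.5, 9.5) partially overlaps it — only the 55.00 mm² overlap (of its 147.50 mm²) is removed, clipping the outline; the 25×12.5 cube at (-0.5, 7.5) partially overlaps it — only the 247.50 mm² overlap (of its 312.50 mm²) is removed, clipping the outline — boundary = 103.00 mm; (whole slice rotated 60° about Z — lengths, areas and connectivity unchanged). Overall, the cross-section has 3 separate islands. Total boundary length (outer) = 103.00 mm.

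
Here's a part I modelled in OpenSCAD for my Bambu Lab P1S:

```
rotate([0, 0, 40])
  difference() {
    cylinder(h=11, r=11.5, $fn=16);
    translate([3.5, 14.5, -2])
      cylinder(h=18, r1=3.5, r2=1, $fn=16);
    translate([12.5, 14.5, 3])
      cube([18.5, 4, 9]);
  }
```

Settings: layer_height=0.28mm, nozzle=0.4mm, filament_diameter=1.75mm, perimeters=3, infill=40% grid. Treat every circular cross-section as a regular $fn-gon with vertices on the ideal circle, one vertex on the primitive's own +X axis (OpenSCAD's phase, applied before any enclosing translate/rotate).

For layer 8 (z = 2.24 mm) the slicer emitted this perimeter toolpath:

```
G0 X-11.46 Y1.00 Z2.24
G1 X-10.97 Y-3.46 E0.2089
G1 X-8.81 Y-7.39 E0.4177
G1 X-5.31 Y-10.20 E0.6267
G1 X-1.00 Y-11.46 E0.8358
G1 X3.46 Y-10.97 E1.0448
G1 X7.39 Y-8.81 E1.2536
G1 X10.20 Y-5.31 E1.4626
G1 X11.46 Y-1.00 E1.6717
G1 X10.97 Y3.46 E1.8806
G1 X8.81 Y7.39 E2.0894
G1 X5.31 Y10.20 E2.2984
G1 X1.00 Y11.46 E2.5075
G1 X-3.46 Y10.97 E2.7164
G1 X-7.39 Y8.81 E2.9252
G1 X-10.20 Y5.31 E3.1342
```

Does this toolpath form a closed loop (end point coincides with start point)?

no

Start point (G0): (-11.46, 1.00). End point (last G1): the path does not return to the start — open.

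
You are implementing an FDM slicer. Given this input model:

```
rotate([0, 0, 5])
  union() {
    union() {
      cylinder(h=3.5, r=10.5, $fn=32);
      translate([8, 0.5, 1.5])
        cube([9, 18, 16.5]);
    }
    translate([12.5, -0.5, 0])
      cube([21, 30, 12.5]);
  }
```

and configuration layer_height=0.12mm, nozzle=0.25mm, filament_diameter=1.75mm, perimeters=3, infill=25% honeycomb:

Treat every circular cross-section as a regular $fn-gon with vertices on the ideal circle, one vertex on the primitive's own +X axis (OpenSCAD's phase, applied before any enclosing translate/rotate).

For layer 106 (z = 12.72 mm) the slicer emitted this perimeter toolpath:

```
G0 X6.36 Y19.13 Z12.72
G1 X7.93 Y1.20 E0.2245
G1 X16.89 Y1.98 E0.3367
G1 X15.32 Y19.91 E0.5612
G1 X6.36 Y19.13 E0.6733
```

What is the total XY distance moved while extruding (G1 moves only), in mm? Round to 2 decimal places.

Sum the Euclidean lengths of each G1 segment: total = 53.98 mm.

53.98 mm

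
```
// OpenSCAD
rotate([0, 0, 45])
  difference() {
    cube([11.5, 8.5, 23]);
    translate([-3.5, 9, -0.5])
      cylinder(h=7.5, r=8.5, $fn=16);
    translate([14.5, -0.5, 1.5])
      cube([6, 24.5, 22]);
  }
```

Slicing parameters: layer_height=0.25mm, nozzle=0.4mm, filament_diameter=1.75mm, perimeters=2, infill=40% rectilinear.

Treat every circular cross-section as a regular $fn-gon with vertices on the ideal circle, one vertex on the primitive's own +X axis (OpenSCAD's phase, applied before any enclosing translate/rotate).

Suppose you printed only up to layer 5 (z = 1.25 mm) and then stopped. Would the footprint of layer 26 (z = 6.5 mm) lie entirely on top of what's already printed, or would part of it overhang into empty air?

Compare the two slices. At z = 1.25: the 11.5×8.5 cube contributes its full rectangle (area 97.75 mm²); the r=8.5 cylinder at (-3.5, 9) gives a regular 16-gon of circumradius 8.5 (constant along its height) (area = (16/2)·8.500²·sin(360°/16) = 221.19 mm²); the cube at (14.5, -0.5) is absent (z outside [1.5, 23.5]); Subtracting the remaining from the first: starting from the 11.5×8.5 cube (97.75 mm²), the r=8.5 cylinder at (-3.5, 9) partially overlaps it — only the 24.31 mm² overlap (of its 221.19 mm²) is removed, clipping the outline — area = 73.44 mm²; (whole slice rotated 45° about Z — lengths, areas and connectivity unchanged). At z = 6.5: the cube (footprint 11.5×8.5) is included at this height (area 97.75 mm²); the r=8.5 cylinder at (-3.5, 9) gives a regular 16-gon of circumradius 8.5 (constant along its height) (area = (16/2)·8.500²·sin(360°/16) = 221.19 mm²); the cube at (14.5, -0.5) is present — its section is the full 6×24.5 rectangle (area 147.00 mm²); After the difference (first − rest): starting from the 11.5×8.5 cube (97.75 mm²), the r=8.5 cylinder at (-3.5, 9) partially overlaps it — only the 24.31 mm² overlap (of its 221.19 mm²) is removed, clipping the outline; the 6×24.5 cube at (14.5, -0.5) misses the remaining region (no effect) — area = 73.44 mm²; (whole slice rotated 45° about Z — lengths, areas and connectivity unchanged). Checking containment: the cross-section at z = 6.5 is a subset of the cross-section at z = 1.25.

entirely on top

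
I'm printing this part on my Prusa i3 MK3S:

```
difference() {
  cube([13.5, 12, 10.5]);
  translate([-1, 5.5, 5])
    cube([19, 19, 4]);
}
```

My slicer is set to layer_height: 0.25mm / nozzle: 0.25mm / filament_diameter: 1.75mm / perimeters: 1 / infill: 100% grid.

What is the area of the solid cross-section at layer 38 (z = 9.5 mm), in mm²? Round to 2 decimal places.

162.00 mm²

At z = 9.5 mm: the cube (footprint 13.5×12) is included at this height (area 162.00 mm²); the cube at (-1, 5.5) is absent (z outside [5, 9]); After the difference (first − rest): none of the subtracted shapes is present at this height, so the 13.5×12 cube is unchanged — area = 162.00 mm². Overall, the cross-section is a single solid region. Net area = 162.00 mm².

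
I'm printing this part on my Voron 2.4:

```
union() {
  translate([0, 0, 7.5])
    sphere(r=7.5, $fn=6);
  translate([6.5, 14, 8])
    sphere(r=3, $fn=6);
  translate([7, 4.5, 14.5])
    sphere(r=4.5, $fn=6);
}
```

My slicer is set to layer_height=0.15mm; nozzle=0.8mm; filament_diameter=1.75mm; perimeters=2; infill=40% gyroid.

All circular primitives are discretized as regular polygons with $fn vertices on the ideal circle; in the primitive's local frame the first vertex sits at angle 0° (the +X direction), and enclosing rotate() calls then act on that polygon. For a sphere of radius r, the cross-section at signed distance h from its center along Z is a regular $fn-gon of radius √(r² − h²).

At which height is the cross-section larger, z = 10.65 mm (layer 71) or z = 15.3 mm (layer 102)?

layer 71 (z = 10.65 mm)

Layer 71 (z = 10.65): the r=7.5 sphere contributes a regular 6-gon of circumradius √(7.5²−3.15²) = 6.806 (area = (6/2)·6.806²·sin(360°/6) = 120.36 mm²); the r=3 sphere at (6.5, 14) contributes a regular 6-gon of circumradius √(3²−2.65²) = 1.406 (area = (6/2)·1.406²·sin(360°/6) = 5.14 mm²); the sphere at (7, 4.5): section is a regular 6-gon, circumradius = √(r²−h²) = √(4.5²−3.85²) = 2.330 (area = (6/2)·2.330²·sin(360°/6) = 14.10 mm²); Merging all regions: the 3 present regions are separate (no shared area or edge), so areas and boundary lengths simply add and each stays a separate island — area = 139.60 mm². So its area = 139.60 mm². Layer 102 (z = 15.3): the sphere is absent (|z−center|=7.800 > r=7.5); the sphere at (6.5, 14) does not reach this height (|z−center|=7.300 > r=3); the sphere at (7, 4.5): section is a regular 6-gon, circumradius = √(r²−h²) = √(4.5²−0.8²) = 4.428 (area = (6/2)·4.428²·sin(360°/6) = 50.95 mm²); Combining (union): only the r=4.5 sphere at (7, 4.5) is present, so the union is just that shape — area = 50.95 mm². So its area = 50.95 mm². Layer 71 is larger (139.60 vs 50.95 mm²).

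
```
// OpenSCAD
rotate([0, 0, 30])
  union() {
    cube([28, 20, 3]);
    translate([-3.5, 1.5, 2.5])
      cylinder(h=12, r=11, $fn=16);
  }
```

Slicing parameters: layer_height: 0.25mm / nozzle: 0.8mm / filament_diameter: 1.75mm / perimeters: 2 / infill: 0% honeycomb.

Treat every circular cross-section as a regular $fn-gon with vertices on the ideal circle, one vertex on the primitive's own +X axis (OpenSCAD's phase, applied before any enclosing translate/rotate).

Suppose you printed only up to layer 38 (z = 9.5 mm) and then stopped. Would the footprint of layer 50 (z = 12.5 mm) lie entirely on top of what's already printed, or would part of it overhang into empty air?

Compare the two slices. At z = 9.5: the cube is not intersected at this z (z outside [0, 3]); the r=11 cylinder at (-3.5, 1.5) gives a regular 16-gon of circumradius 11 (constant along its height) (area = (16/2)·11.000²·sin(360°/16) = 370.44 mm²); Combining (union): only the r=11 cylinder at (-3.5, 1.5) is present, so the union is just that shape — area = 370.44 mm²; (rotated 30° about Z; rotation is an isometry so areas/perimeters/island counts are preserved). At z = 12.5: the cube does not reach this height (z outside [0, 3]); the r=11 cylinder at (-3.5, 1.5) gives a regular 16-gon of circumradius 11 (constant along its height) (area = (16/2)·11.000²·sin(360°/16) = 370.44 mm²); Combining (union): only the r=11 cylinder at (-3.5, 1.5) is present, so the union is just that shape — area = 370.44 mm²; (rotated 30° about Z; rotation is an isometry so areas/perimeters/island counts are preserved). Checking containment: the cross-section at z = 12.5 is a subset of the cross-section at z = 9.5.

entirely on top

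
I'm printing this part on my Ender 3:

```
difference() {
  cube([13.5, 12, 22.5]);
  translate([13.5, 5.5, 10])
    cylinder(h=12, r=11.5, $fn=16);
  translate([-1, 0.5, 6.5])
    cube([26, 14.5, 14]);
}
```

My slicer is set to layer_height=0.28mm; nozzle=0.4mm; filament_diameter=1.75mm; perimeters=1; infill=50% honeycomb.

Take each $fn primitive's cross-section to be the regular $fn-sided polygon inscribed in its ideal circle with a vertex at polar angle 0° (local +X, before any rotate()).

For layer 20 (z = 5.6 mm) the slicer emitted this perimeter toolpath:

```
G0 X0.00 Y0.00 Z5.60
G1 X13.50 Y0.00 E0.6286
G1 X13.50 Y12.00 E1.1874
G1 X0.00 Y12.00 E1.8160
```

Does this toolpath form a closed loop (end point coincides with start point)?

Start point (G0): (0.00, 0.00). End point (last G1): the path does not return to the start — open.

no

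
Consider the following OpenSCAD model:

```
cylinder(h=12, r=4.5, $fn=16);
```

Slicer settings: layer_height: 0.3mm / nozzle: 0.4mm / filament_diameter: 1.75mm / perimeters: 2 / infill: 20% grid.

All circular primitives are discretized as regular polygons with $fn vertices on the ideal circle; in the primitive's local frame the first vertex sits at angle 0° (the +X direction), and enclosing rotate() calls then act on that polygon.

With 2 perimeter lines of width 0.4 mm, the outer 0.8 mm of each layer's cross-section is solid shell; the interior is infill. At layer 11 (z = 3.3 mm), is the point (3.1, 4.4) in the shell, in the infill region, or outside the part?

At z = 3.3 mm: the r=4.5 cylinder gives a regular 16-gon of circumradius 4.5 (constant along its height). Overall, the cross-section is a single solid region. The nearest boundary edge runs (3.18, 3.18)→(1.72, 4.16); distance from the point to it = 0.97 mm. The point is not inside any of the regions above, so it lies outside the cross-section (0.97 mm from the nearest boundary).

outside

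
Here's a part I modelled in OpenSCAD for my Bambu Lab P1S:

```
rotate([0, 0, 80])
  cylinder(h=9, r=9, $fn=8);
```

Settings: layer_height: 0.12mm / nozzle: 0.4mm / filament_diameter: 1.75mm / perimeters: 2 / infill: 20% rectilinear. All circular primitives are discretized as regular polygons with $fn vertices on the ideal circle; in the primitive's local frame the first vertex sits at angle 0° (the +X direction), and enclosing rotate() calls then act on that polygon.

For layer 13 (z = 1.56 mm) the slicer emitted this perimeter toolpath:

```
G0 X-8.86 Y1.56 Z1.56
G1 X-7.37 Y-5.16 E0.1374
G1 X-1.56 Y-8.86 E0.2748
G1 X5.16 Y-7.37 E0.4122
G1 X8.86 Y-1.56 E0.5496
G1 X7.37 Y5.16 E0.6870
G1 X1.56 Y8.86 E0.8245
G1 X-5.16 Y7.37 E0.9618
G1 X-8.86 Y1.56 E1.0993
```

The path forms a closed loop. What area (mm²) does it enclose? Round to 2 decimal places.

228.93 mm²

Apply the shoelace formula to the sequence of (X, Y) vertices; enclosed area = 228.93 mm².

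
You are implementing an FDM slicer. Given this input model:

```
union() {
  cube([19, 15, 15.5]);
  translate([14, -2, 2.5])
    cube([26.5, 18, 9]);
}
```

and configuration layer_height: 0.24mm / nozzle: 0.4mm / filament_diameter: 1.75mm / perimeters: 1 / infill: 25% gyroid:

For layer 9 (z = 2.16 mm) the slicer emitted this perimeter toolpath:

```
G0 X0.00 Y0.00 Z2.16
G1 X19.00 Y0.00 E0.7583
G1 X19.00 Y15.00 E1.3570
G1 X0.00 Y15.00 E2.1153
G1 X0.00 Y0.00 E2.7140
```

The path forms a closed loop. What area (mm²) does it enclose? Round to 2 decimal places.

Apply the shoelace formula to the sequence of (X, Y) vertices; enclosed area = 285.00 mm².

285.00 mm²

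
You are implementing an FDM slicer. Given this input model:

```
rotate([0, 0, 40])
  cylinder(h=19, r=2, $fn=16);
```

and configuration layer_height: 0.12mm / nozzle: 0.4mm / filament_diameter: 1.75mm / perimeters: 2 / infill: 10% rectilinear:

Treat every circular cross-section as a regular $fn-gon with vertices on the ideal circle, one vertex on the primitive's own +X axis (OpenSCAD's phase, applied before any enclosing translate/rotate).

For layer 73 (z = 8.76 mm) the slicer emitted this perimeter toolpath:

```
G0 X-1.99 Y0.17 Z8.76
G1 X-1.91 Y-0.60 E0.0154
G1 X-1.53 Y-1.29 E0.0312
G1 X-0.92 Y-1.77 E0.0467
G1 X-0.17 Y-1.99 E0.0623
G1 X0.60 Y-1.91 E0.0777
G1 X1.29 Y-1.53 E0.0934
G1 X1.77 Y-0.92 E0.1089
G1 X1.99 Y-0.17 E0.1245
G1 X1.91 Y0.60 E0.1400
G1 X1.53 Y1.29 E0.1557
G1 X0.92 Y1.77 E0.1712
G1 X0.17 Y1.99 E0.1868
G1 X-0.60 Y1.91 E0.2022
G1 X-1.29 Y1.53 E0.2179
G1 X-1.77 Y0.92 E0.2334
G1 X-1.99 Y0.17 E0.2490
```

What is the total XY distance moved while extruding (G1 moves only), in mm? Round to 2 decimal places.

12.48 mm

Sum the Euclidean lengths of each G1 segment: total = 12.48 mm.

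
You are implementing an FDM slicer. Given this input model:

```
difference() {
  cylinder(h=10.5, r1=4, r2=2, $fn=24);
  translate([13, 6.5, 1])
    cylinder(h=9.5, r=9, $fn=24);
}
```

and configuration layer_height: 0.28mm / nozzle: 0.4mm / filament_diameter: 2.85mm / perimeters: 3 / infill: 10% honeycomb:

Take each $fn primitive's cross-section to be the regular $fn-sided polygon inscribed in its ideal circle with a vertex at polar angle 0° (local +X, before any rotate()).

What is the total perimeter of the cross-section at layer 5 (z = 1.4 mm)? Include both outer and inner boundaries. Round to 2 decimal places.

23.39 mm

At z = 1.4 mm: the cone: at t=0.133 of its height the radius interpolates to r₁+(r₂−r₁)t = 3.733, giving a regular 24-gon of that circumradius (perimeter = 2·24·3.733·sin(180°/24) = 23.39 mm); the r=9 cylinder at (13, 6.5) contributes a regular 24-gon of circumradius 9 (perimeter = 2·24·9.000·sin(180°/24) = 56.39 mm); Taking the first minus the rest: starting from the cone, the r=9 cylinder at (13, 6.5) misses the remaining region (no effect) — boundary = 23.39 mm. Overall, the cross-section is a single solid region. Total boundary length (outer) = 23.39 mm.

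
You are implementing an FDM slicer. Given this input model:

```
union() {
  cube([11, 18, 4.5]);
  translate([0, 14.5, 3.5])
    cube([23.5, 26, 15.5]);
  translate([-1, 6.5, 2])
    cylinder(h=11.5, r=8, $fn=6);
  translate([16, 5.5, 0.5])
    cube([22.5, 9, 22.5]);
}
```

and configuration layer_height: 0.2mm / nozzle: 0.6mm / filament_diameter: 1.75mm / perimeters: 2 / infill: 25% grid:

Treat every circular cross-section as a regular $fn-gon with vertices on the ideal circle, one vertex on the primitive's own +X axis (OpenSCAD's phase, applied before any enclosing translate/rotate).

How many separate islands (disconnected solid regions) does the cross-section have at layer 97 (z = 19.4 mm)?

1

At z = 19.4 mm: the cube is not intersected at this z (z outside [0, 4.5]); the cube at (0, 14.5) is absent (z outside [3.5, 19]); the cylinder at (-1, 6.5) is absent (z outside [2, 13.5]); the cube at (16, 5.5) is present — its section is the full 22.5×9 rectangle; Taking the union: only the 22.5×9 cube at (16, 5.5) is present, so the union is just that shape — 1 connected region. Overall, the cross-section is a single solid region. Island count = 1.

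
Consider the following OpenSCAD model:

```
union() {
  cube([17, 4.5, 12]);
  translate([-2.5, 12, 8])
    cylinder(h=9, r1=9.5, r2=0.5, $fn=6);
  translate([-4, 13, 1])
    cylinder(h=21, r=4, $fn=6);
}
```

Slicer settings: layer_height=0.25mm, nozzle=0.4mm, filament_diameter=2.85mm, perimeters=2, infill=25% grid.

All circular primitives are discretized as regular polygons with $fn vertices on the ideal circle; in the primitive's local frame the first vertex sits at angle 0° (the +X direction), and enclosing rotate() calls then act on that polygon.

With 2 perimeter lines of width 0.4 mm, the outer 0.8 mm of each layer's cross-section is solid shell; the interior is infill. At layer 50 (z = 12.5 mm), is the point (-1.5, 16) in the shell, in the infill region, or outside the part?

At z = 12.5 mm: the cube does not reach this height (z outside [0, 12]); the cone at (-2.5, 12): at t=0.500 of its height the radius interpolates to r₁+(r₂−r₁)t = 5.000, giving a regular 6-gon of that circumradius; the cylinder at (-4, 13): section is a regular 6-gon, circumradius r=4; Merging all regions: the regions partially overlap (shared area 36.93 mm²), so overlapping operands fuse into one piece — 1 connected region. Overall, the cross-section is a single solid region. The nearest boundary edge runs (-1.92, 16.33)→(0.00, 16.33); distance from the point to it = 0.33 mm. The point is inside the cross-section, 0.33 mm from the nearest boundary — within the 0.8 mm shell band (2 × 0.4).

shell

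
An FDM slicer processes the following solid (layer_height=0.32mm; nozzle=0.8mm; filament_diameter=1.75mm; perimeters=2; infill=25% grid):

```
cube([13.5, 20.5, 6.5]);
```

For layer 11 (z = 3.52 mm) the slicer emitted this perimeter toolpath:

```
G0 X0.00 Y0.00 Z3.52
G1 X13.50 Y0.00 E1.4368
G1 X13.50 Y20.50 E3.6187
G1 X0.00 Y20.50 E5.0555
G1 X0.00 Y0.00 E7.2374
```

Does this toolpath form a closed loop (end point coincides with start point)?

yes

Start point (G0): (0.00, 0.00). End point (last G1): the path returns to the start — closed.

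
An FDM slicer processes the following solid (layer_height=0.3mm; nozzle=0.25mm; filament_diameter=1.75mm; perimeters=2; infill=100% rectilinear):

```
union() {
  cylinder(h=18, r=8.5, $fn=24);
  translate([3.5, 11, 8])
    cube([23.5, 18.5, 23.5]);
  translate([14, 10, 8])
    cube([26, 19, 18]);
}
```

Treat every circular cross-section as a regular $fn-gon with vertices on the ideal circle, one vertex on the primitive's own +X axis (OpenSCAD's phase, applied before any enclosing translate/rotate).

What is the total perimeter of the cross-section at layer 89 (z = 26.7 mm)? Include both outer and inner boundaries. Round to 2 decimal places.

At z = 26.7 mm: the cylinder is absent (z outside [0, 18]); the cube at (3.5, 11) is present — its section is the full 23.5×18.5 rectangle (perimeter 84.00 mm); the cube at (14, 10) does not reach this height (z outside [8, 26]); Combining (union): only the 23.5×18.5 cube at (3.5, 11) is present, so the union is just that shape — boundary = 84.00 mm. Overall, the cross-section is a single solid region. Total boundary length (outer) = 84.00 mm.

84.00 mm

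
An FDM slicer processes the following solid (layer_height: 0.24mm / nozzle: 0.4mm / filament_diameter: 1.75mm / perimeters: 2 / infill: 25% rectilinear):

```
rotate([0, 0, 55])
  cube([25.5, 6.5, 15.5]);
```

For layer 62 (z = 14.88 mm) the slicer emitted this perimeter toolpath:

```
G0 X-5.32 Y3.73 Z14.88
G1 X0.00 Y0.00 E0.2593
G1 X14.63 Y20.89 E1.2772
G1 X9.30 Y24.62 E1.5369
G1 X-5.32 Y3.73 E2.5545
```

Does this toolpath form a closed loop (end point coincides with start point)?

yes

Start point (G0): (-5.32, 3.73). End point (last G1): the path returns to the start — closed.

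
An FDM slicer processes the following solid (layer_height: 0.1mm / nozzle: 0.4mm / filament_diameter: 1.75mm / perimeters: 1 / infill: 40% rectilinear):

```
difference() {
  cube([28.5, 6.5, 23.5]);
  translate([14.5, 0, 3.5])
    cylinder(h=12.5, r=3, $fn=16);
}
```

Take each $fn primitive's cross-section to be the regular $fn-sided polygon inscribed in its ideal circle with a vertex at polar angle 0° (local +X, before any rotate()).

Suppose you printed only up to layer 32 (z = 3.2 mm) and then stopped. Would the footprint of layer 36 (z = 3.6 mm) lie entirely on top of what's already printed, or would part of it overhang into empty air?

entirely on top

Compare the two slices. At z = 3.2: the 28.5×6.5 cube contributes its full rectangle (area 185.25 mm²); the cylinder at (14.5, 0) is not intersected at this z (z outside [3.5, 16]); Taking the first minus the rest: none of the subtracted shapes is present at this height, so the 28.5×6.5 cube is unchanged — area = 185.25 mm². At z = 3.6: the cube (footprint 28.5×6.5) is included at this height (area 185.25 mm²); the cylinder at (14.5, 0): section is a regular 16-gon, circumradius r=3 (area = (16/2)·3.000²·sin(360°/16) = 27.55 mm²); After the difference (first − rest): starting from the 28.5×6.5 cube (185.25 mm²), the r=3 cylinder at (14.5, 0) partially overlaps it — only the 13.78 mm² overlap (of its 27.55 mm²) is removed, clipping the outline — area = 171.47 mm². Checking containment: the cross-section at z = 3.6 is a subset of the cross-section at z = 3.2.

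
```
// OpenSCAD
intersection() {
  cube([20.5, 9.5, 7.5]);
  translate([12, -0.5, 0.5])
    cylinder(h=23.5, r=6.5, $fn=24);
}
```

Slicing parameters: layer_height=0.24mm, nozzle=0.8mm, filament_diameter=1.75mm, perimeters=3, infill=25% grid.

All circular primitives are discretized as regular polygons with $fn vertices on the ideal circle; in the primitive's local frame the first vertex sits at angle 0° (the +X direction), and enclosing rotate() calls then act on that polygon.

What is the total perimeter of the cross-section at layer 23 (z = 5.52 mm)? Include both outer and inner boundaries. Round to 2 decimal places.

32.22 mm

At z = 5.52 mm: the cube (footprint 20.5×9.5) is included at this height (perimeter 60.00 mm); the r=6.5 cylinder at (12, -0.5) gives a regular 24-gon of circumradius 6.5 (constant along its height) (perimeter = 2·24·6.500·sin(180°/24) = 40.72 mm); Keeping only the common overlap: the r=6.5 cylinder at (12, -0.5) partially overlaps the 20.5×9.5 cube; clipping to the common part keeps 59.14 mm² — boundary = 32.22 mm. Overall, the cross-section is a single solid region. Total boundary length (outer) = 32.22 mm.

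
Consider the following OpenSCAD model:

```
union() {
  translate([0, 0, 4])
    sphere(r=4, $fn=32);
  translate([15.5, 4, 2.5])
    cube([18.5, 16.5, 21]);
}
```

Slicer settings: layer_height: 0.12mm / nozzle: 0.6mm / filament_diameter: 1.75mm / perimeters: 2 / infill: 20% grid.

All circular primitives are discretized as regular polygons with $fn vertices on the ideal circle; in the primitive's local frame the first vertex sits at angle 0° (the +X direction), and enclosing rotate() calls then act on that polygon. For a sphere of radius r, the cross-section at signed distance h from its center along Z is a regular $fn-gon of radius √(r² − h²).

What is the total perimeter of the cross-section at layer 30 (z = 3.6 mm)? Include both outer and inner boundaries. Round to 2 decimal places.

94.97 mm

At z = 3.6 mm: the r=4 sphere contributes a regular 32-gon of circumradius √(4²−0.4²) = 3.980 (perimeter = 2·32·3.980·sin(180°/32) = 24.97 mm); the cube at (15.5, 4) is present — its section is the full 18.5×16.5 rectangle (perimeter 70.00 mm); Merging all regions: the 2 present regions are separate (no shared area or edge), so areas and boundary lengths simply add and each stays a separate island — boundary = 94.97 mm. Overall, the cross-section has 2 separate islands. Total boundary length (outer) = 94.97 mm.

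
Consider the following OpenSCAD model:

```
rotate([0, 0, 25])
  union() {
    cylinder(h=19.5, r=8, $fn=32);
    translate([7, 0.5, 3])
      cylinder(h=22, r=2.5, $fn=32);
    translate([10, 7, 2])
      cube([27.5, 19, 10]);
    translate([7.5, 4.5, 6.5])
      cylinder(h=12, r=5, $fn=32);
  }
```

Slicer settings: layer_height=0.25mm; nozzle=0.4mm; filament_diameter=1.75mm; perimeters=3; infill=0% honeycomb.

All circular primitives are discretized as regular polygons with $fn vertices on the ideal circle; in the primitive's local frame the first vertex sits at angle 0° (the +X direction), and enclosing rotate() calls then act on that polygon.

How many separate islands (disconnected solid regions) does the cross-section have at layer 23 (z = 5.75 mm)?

2

At z = 5.75 mm: the cylinder: section is a regular 32-gon, circumradius r=8; the r=2.5 cylinder at (7, 0.5) contributes a regular 32-gon of circumradius 2.5; the cube at (10, 7) is present — its section is the full 27.5×19 rectangle; the cylinder at (7.5, 4.5) does not reach this height (z outside [6.5, 18.5]); Combining (union): the regions partially overlap (shared area 13.84 mm²), so overlapping operands fuse into one piece — 2 connected regions; (rotated 25° about Z; rotation is an isometry so areas/perimeters/island counts are preserved). Overall, the cross-section has 2 separate islands. Island count = 2.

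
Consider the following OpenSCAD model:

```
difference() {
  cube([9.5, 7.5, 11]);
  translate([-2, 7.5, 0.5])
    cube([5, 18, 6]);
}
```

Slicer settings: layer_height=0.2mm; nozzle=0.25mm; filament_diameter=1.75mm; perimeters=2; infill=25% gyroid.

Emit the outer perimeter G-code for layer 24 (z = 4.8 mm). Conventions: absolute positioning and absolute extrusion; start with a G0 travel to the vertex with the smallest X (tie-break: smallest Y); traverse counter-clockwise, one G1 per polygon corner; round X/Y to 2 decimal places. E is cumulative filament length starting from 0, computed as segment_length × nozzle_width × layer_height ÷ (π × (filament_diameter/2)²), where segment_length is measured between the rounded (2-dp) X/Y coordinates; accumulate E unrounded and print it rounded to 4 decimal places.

G0 X0.00 Y0.00 Z4.80
G1 X9.50 Y0.00 E0.1975
G1 X9.50 Y7.50 E0.3534
G1 X0.00 Y7.50 E0.5509
G1 X0.00 Y0.00 E0.7068

At z = 4.8 mm: the cube (footprint 9.5×7.5) is included at this height; the 5×18 cube at (-2, 7.5) contributes its full rectangle; After the difference (first − rest): starting from the 9.5×7.5 cube, the 5×18 cube at (-2, 7.5) misses the remaining region (no effect) — 1 connected region. The outline is a single polygon with 4 vertices. Extrusion per mm of travel: 0.25 × 0.2 / (π × 0.875²) = 0.020788. Accumulating E over each segment gives final E = 0.7068.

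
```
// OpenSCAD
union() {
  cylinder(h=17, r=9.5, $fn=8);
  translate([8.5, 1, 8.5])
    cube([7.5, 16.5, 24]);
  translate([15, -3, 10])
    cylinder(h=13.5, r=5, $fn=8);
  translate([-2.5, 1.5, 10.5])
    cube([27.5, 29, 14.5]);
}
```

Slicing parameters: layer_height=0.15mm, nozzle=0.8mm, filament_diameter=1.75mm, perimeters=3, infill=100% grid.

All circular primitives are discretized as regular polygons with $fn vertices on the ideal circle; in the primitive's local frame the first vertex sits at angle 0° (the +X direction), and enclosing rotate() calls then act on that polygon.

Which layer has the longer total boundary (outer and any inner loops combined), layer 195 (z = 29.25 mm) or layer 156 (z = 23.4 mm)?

layer 156 (z = 23.4 mm)

Layer 195 (z = 29.25): the cylinder does not reach this height (z outside [0, 17]); the cube at (8.5, 1) (footprint 7.5×16.5) is included at this height (perimeter 48.00 mm); the cylinder at (15, -3) is not intersected at this z (z outside [10, 23.5]); the cube at (-2.5, 1.5) is not intersected at this z (z outside [10.5, 25]); Taking the union: only the 7.5×16.5 cube at (8.5, 1) is present, so the union is just that shape — boundary = 48.00 mm. So its perimeter = 48.00 mm. Layer 156 (z = 23.4): the cylinder does not reach this height (z outside [0, 17]); the 7.5×16.5 cube at (8.5, 1) contributes its full rectangle (perimeter 48.00 mm); the cylinder at (15, -3): section is a regular 8-gon, circumradius r=5 (perimeter = 2·8·5.000·sin(180°/8) = 30.61 mm); the cube at (-2.5, 1.5) (footprint 27.5×29) is included at this height (perimeter 113.00 mm); Merging all regions: the regions partially overlap (shared area 122.01 mm²), so the edge portions inside another operand are dropped and the merged outline is re-measured after clipping — boundary = 136.57 mm. So its perimeter = 136.57 mm. Layer 156 is larger (136.57 vs 48.00 mm).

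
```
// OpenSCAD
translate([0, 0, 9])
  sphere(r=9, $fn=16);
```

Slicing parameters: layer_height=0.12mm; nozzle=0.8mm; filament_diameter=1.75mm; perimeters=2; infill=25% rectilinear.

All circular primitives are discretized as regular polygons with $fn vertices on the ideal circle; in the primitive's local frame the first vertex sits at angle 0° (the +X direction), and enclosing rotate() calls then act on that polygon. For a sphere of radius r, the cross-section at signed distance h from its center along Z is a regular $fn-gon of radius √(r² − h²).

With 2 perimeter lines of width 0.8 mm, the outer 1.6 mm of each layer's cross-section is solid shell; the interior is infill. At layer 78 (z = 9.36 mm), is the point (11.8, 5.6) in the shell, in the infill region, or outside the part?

outside

At z = 9.36 mm: the r=9 sphere slices to a regular 16-gon of circumradius 8.993 (√(r²−h²) with h=0.36 from center). Overall, the cross-section is a single solid region. The nearest boundary edge runs (8.99, 0.00)→(8.31, 3.44); distance from the point to it = 4.11 mm. The point is not inside any of the regions above, so it lies outside the cross-section (4.11 mm from the nearest boundary).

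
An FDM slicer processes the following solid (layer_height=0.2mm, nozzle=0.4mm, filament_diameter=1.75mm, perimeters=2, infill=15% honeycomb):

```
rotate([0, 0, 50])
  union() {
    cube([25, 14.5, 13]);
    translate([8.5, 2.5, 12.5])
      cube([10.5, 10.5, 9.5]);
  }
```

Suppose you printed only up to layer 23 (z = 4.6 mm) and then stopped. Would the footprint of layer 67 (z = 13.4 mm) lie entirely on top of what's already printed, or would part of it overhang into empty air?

entirely on top

Compare the two slices. At z = 4.6: the cube (footprint 25×14.5) is included at this height (area 362.50 mm²); the cube at (8.5, 2.5) does not reach this height (z outside [12.5, 22]); Combining (union): only the 25×14.5 cube is present, so the union is just that shape — area = 362.50 mm²; (rotated 50° about Z; rotation is an isometry so areas/perimeters/island counts are preserved). At z = 13.4: the cube is absent (z outside [0, 13]); the cube at (8.5, 2.5) is present — its section is the full 10.5×10.5 rectangle (area 110.25 mm²); Combining (union): only the 10.5×10.5 cube at (8.5, 2.5) is present, so the union is just that shape — area = 110.25 mm²; (rotated 50° about Z; rotation is an isometry so areas/perimeters/island counts are preserved). Checking containment: the cross-section at z = 13.4 is a subset of the cross-section at z = 4.6.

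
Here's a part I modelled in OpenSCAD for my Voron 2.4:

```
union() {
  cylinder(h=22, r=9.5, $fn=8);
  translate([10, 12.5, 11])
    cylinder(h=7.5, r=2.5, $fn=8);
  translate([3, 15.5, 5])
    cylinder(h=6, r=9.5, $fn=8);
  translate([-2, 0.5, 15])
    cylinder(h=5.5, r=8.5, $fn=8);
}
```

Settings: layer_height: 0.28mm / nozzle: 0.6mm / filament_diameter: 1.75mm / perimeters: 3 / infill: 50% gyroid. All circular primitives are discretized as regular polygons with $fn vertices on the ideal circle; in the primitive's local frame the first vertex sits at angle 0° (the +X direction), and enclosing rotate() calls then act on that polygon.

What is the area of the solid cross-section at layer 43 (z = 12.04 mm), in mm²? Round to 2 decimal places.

272.94 mm²

At z = 12.04 mm: the r=9.5 cylinder gives a regular 8-gon of circumradius 9.5 (constant along its height) (area = (8/2)·9.500²·sin(360°/8) = 255.27 mm²); the r=2.5 cylinder at (10, 12.5) contributes a regular 8-gon of circumradius 2.5 (area = (8/2)·2.500²·sin(360°/8) = 17.68 mm²); the cylinder at (3, 15.5) does not reach this height (z outside [5, 11]); the cylinder at (-2, 0.5) is absent (z outside [15, 20.5]); Combining (union): the 2 present regions are separate (no shared area or edge), so areas and boundary lengths simply add and each stays a separate island — area = 272.94 mm². Overall, the cross-section has 2 separate islands. Net area = 272.94 mm².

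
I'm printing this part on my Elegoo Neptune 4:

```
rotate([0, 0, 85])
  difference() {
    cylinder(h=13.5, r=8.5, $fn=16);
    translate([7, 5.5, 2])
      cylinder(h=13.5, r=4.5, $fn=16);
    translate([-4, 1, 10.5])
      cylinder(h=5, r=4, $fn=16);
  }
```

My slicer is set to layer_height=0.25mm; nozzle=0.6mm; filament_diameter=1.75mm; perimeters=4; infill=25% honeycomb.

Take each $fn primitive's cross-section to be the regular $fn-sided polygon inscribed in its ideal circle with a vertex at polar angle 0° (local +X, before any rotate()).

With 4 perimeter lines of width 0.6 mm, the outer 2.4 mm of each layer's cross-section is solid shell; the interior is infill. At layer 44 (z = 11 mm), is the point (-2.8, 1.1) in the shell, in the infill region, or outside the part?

At z = 11 mm: the r=8.5 cylinder gives a regular 16-gon of circumradius 8.5 (constant along its height); the r=4.5 cylinder at (7, 5.5) gives a regular 16-gon of circumradius 4.5 (constant along its height); the r=4 cylinder at (-4, 1) gives a regular 16-gon of circumradius 4 (constant along its height); Subtracting the remaining from the first: starting from the r=8.5 cylinder, the r=4.5 cylinder at (7, 5.5) partially overlaps it — only the 23.16 mm² overlap (of its 61.99 mm²) is removed, clipping the outline; the r=4 cylinder at (-4, 1) lies wholly inside it (removes its full 48.98 mm² and its 24.97 mm outline becomes a hole wall) — 1 connected region with 1 hole; (rotated 85° about Z; rotation is an isometry so areas/perimeters/island counts are preserved). Overall, the cross-section is one region with 1 hole. Undo the 85° rotation: the query point maps to (0.852, 2.885) in the un-rotated model frame. The nearest boundary edge runs (0.00, 1.00)→(-0.30, 2.53); distance from the point to it = 1.21 mm. The point is inside the cross-section, 1.21 mm from the nearest boundary — within the 2.4 mm shell band (4 × 0.6).

shell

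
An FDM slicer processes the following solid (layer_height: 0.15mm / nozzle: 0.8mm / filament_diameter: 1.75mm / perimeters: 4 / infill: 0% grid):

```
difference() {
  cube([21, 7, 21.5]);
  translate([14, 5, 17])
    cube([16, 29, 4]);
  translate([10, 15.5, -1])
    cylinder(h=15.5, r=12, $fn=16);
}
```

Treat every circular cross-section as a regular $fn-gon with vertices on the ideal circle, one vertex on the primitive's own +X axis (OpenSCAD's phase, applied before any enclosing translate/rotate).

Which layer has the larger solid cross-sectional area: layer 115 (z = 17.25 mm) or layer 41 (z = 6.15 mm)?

Layer 115 (z = 17.25): the cube is present — its section is the full 21×7 rectangle (area 147.00 mm²); the cube at (14, 5) (footprint 16×29) is included at this height (area 464.00 mm²); the cylinder at (10, 15.5) does not reach this height (z outside [-1, 14.5]); Taking the first minus the rest: starting from the 21×7 cube (147.00 mm²), the 16×29 cube at (14, 5) partially overlaps it — only the 14.00 mm² overlap (of its 464.00 mm²) is removed, clipping the outline — area = 133.00 mm². So its area = 133.00 mm². Layer 41 (z = 6.15): the 21×7 cube contributes its full rectangle (area 147.00 mm²); the cube at (14, 5) is not intersected at this z (z outside [17, 21]); the cylinder at (10, 15.5): section is a regular 16-gon, circumradius r=12 (area = (16/2)·12.000²·sin(360°/16) = 440.85 mm²); Subtracting the remaining from the first: starting from the 21×7 cube (147.00 mm²), the r=12 cylinder at (10, 15.5) partially overlaps it — only the 37.96 mm² overlap (of its 440.85 mm²) is removed, clipping the outline — area = 109.04 mm². So its area = 109.04 mm². Layer 115 is larger (133.00 vs 109.04 mm²).

layer 115 (z = 17.25 mm)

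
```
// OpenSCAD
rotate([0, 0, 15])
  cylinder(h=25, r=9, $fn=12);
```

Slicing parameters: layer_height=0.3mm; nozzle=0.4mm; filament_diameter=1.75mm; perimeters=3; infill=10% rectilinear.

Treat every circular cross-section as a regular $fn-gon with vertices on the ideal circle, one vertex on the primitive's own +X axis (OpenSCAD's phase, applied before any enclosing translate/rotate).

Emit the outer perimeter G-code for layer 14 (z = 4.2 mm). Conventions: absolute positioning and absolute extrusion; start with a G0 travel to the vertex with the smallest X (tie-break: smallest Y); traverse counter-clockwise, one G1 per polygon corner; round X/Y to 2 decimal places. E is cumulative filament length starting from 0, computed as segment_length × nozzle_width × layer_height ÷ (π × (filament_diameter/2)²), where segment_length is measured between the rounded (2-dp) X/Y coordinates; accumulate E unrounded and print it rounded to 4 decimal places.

G0 X-8.69 Y-2.33 Z4.20
G1 X-6.36 Y-6.36 E0.2322
G1 X-2.33 Y-8.69 E0.4645
G1 X2.33 Y-8.69 E0.6970
G1 X6.36 Y-6.36 E0.9292
G1 X8.69 Y-2.33 E1.1615
G1 X8.69 Y2.33 E1.3939
G1 X6.36 Y6.36 E1.6262
G1 X2.33 Y8.69 E1.8584
G1 X-2.33 Y8.69 E2.0909
G1 X-6.36 Y6.36 E2.3232
G1 X-8.69 Y2.33 E2.5554
G1 X-8.69 Y-2.33 E2.7879

At z = 4.2 mm: the cylinder: section is a regular 12-gon, circumradius r=9; (whole slice rotated 15° about Z — lengths, areas and connectivity unchanged). The outline is a single polygon with 12 vertices. Extrusion per mm of travel: 0.4 × 0.3 / (π × 0.875²) = 0.049890. Accumulating E over each segment gives final E = 2.7879.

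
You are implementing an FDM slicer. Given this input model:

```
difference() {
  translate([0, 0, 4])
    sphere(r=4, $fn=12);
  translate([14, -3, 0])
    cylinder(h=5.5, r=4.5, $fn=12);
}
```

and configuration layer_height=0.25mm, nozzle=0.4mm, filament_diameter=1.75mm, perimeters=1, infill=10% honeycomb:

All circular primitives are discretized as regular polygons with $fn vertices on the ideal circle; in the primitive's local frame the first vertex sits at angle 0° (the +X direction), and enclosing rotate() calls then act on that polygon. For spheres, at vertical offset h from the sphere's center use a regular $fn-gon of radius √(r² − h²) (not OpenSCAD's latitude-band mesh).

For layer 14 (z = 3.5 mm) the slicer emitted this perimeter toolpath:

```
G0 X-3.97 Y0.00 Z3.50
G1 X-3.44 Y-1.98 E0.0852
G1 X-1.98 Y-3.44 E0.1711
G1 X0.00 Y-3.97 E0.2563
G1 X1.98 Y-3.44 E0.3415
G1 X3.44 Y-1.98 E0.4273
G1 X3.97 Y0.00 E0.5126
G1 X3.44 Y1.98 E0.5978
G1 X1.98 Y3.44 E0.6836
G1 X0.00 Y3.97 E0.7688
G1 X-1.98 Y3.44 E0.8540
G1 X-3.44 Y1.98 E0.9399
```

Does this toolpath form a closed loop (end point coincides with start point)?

Start point (G0): (-3.97, 0.00). End point (last G1): the path does not return to the start — open.

no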